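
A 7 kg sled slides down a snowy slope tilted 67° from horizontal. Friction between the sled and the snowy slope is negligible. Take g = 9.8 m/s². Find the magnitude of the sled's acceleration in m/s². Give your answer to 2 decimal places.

Resolving the weight along the incline: the component pulling the sled down the slope is mg sin 67° = 7 × 9.8 × 0.9205 = 63.146 N, and the normal force is N = mg cos 67° = 7 × 9.8 × 0.3907 = 26.802 N.
With no friction the net force along the incline is 63.146 N, so a = g sin 67° = 63.146 / 7 = 9.0209 m/s².

9.02 m/s²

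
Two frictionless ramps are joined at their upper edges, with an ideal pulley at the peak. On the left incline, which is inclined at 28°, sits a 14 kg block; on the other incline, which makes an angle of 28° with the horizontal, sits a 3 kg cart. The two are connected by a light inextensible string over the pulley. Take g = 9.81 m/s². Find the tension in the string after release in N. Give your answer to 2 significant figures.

Resolve each weight along its own incline: the 14 kg mass has component 14 × 9.81 × sin 28° = 64.477 N down its slope, and the 3 kg mass has 3 × 9.81 × sin 28° = 13.817 N down its slope.
The 14 kg side's 64.477 N exceeds the other side's 13.817 N, so that mass slides down and the 3 kg mass slides up. Taking that direction as positive, Newton's second law for the whole system gives 64.477 − 13.817 = (14 + 3) a, so a = 50.660 / 17 = 2.9800 m/s².
For the 3 kg mass (up-slope positive): T − 13.817 = 3 × 2.9800, so T = 22.757 N.

23 N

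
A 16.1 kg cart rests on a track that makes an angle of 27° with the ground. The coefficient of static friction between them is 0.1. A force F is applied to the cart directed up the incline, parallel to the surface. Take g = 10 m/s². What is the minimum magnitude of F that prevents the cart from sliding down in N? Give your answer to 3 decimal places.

58.747 N

The normal force is N = mg cos 27° = 143.452 N. With F at its minimum the cart is on the verge of sliding down, so static friction is at its maximum μ_s N = 0.1 × 143.452 = 14.345 N and acts up the slope.
Equilibrium along the incline: F + μ_s N = mg sin 27°, so F = 73.092 − 14.345 = 58.747 N.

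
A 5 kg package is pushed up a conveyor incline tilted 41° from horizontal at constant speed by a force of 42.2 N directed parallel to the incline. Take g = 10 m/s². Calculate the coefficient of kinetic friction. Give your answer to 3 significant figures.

At constant speed ΣF = 0 along the incline. The applied 42.2 N acts up the slope; the weight component mg sin 41° = 32.803 N and kinetic friction μN both act down the slope.
So 42.2 = 32.803 + μ × 37.735, giving μ = (42.2 − 32.803) / 37.735 = 0.2490.

0.249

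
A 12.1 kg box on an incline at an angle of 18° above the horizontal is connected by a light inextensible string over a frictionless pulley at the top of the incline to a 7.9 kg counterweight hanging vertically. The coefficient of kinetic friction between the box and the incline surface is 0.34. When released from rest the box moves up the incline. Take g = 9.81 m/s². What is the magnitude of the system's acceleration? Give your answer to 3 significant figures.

0.122 m/s²

For the box on the incline: the weight component along the slope is m₁g sin 18° = 12.1 × 9.81 × 0.3090 = 36.679 N and the normal force is N = m₁g cos 18° = 112.891 N.
Kinetic friction opposes the box's motion up the incline: f = μN = 0.34 × 112.891 = 38.383 N acting down the slope.
Newton's second law for the box (up-slope positive): T − 36.679 − 38.383 = 12.1 a. For the hanging counterweight (downward positive): 7.9 × 9.81 − T = 7.9 a.
Adding the two equations eliminates T: 2.437 = 20 a, so a = 0.1218 m/s².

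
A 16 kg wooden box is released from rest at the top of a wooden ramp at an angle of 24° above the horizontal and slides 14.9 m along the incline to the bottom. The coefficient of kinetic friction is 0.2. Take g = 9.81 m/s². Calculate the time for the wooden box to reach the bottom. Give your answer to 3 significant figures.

3.68 s

The weight component along the incline is mg sin 24° = 63.841 N and the normal force is N = mg cos 24° = 143.390 N.
Friction up the slope is f = μN = 0.2 × 143.390 = 28.678 N, so the net downslope force is 63.841 − 28.678 = 35.163 N and a = 35.163 / 16 = 2.1977 m/s².
Starting from rest, L = ½at², so t = √(2L/a) = √(2 × 14.9 / 2.1977) = 3.6823 s.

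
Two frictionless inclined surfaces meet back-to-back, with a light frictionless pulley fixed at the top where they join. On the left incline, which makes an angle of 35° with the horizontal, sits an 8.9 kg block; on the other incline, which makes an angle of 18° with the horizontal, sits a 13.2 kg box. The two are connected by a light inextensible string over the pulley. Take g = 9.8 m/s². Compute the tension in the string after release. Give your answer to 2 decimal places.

Resolve each weight along its own incline: the 8.9 kg mass has component 8.9 × 9.8 × sin 35° = 50.027 N down its slope, and the 13.2 kg mass has 13.2 × 9.8 × sin 18° = 39.974 N down its slope.
The 8.9 kg side's 50.027 N exceeds the other side's 39.974 N, so that mass slides down and the 13.2 kg mass slides up. Taking that direction as positive, Newton's second law for the whole system gives 50.027 − 39.974 = (8.9 + 13.2) a, so a = 10.053 / 22.1 = 0.4549 m/s².
For the 13.2 kg mass (up-slope positive): T − 39.974 = 13.2 × 0.4549, so T = 45.979 N.

45.98 N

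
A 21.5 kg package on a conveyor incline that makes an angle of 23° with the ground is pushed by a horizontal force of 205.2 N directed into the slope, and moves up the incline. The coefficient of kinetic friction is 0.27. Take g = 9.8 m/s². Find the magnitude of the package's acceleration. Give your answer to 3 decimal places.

1.514 m/s²

The horizontal push has components F cos 23° = 205.2 × 0.9205 = 188.887 N up the incline and F sin 23° = 205.2 × 0.3907 = 80.172 N pressing into the surface.
The normal force is therefore N = mg cos 23° + F sin 23° = 193.949 + 80.172 = 274.121 N, and kinetic friction down the slope is μN = 0.27 × 274.121 = 74.013 N.
Along the incline: F cos 23° − mg sin 23° − μN = ma, so 188.887 − 82.320 − 74.013 = 21.5 a, giving a = 1.5141 m/s².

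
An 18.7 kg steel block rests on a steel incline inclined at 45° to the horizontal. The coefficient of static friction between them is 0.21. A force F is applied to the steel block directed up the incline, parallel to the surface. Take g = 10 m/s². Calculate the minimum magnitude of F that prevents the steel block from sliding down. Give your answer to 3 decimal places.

104.461 N

The normal force is N = mg cos 45° = 132.229 N. With F at its minimum the steel block is on the verge of sliding down, so static friction is at its maximum μ_s N = 0.21 × 132.229 = 27.768 N and acts up the slope.
Equilibrium along the incline: F + μ_s N = mg sin 45°, so F = 132.229 − 27.768 = 104.461 N.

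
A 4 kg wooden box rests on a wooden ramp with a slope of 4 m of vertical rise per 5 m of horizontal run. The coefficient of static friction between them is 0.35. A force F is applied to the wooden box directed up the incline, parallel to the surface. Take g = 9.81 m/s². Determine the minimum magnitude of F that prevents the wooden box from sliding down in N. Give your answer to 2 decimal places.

The normal force is N = mg cos 38.66° = 30.641 N. With F at its minimum the wooden box is on the verge of sliding down, so static friction is at its maximum μ_s N = 0.35 × 30.641 = 10.724 N and acts up the slope.
Equilibrium along the incline: F + μ_s N = mg sin 38.66°, so F = 24.513 − 10.724 = 13.789 N.

13.79 N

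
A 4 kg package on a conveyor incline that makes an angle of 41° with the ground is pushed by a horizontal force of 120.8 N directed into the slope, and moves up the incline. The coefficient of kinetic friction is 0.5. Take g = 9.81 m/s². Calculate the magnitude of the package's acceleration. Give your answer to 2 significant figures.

The horizontal push has components F cos 41° = 120.8 × 0.7547 = 91.168 N up the incline and F sin 41° = 120.8 × 0.6561 = 79.257 N pressing into the surface.
The normal force is therefore N = mg cos 41° + F sin 41° = 29.614 + 79.257 = 108.871 N, and kinetic friction down the slope is μN = 0.5 × 108.871 = 54.435 N.
Along the incline: F cos 41° − mg sin 41° − μN = ma, so 91.168 − 25.745 − 54.435 = 4 a, giving a = 2.7470 m/s².

2.7 m/s²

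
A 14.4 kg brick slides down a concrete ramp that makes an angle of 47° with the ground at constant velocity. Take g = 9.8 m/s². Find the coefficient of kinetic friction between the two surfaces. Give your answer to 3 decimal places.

At constant velocity the net force along the incline is zero: mg sin 47° = μ mg cos 47°.
So μ = tan 47° = 0.7314 / 0.6820 = 1.0724.

1.072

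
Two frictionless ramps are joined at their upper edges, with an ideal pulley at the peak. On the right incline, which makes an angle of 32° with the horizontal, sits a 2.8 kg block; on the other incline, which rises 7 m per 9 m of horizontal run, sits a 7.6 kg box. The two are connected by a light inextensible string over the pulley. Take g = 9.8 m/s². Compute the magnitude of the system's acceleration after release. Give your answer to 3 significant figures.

Resolve each weight along its own incline: the 2.8 kg mass has component 2.8 × 9.8 × sin 32° = 14.541 N down its slope, and the 7.6 kg mass has 7.6 × 9.8 × sin 37.87° = 45.726 N down its slope.
The 7.6 kg side's 45.726 N exceeds the other side's 14.541 N, so that mass slides down and the 2.8 kg mass slides up. Taking that direction as positive, Newton's second law for the whole system gives 45.726 − 14.541 = (2.8 + 7.6) a, so a = 31.185 / 10.4 = 2.9986 m/s².

3.00 m/s²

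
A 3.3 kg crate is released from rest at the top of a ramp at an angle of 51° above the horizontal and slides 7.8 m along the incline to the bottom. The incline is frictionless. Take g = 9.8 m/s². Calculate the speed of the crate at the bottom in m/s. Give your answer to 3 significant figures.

10.9 m/s

The weight component along the incline is mg sin 51° = 25.133 N and the normal force is N = mg cos 51° = 20.352 N.
With no friction, a = g sin 51° = 7.6160 m/s².
Starting from rest over a distance of 7.8 m, v² = 2aL = 2 × 7.6160 × 7.8 = 118.8096, so v = 10.9000 m/s.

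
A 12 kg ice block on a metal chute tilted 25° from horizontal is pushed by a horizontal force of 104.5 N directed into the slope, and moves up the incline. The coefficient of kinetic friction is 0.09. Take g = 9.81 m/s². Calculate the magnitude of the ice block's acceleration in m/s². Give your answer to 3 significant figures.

2.62 m/s²

The horizontal push has components F cos 25° = 104.5 × 0.9063 = 94.708 N up the incline and F sin 25° = 104.5 × 0.4226 = 44.162 N pressing into the surface.
The normal force is therefore N = mg cos 25° + F sin 25° = 106.690 + 44.162 = 150.852 N, and kinetic friction down the slope is μN = 0.09 × 150.852 = 13.577 N.
Along the incline: F cos 25° − mg sin 25° − μN = ma, so 94.708 − 49.748 − 13.577 = 12 a, giving a = 2.6153 m/s².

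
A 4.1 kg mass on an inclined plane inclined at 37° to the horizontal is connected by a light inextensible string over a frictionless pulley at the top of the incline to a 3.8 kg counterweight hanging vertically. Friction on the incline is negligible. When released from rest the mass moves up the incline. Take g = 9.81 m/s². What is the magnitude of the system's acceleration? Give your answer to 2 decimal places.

1.65 m/s²

For the mass on the incline: the weight component along the slope is m₁g sin 37° = 4.1 × 9.81 × 0.6018 = 24.205 N and the normal force is N = m₁g cos 37° = 32.122 N.
Newton's second law for the mass (up-slope positive): T − 24.205 = 4.1 a. For the hanging counterweight (downward positive): 3.8 × 9.81 − T = 3.8 a.
Adding the two equations eliminates T: 13.073 = 7.9 a, so a = 1.6548 m/s².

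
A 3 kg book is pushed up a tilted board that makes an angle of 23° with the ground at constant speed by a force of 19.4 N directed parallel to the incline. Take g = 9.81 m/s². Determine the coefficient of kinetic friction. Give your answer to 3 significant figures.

At constant speed ΣF = 0 along the incline. The applied 19.4 N acts up the slope; the weight component mg sin 23° = 11.499 N and kinetic friction μN both act down the slope.
So 19.4 = 11.499 + μ × 27.090, giving μ = (19.4 − 11.499) / 27.090 = 0.2917.

0.292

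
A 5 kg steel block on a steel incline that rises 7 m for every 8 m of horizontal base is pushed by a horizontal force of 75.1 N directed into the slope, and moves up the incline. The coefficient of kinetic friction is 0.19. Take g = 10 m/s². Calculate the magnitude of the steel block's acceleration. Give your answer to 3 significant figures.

The horizontal push has components F cos 41.19° = 75.1 × 0.7526 = 56.520 N up the incline and F sin 41.19° = 75.1 × 0.6585 = 49.453 N pressing into the surface.
The normal force is therefore N = mg cos 41.19° + F sin 41.19° = 37.630 + 49.453 = 87.083 N, and kinetic friction down the slope is μN = 0.19 × 87.083 = 16.546 N.
Along the incline: F cos 41.19° − mg sin 41.19° − μN = ma, so 56.520 − 32.925 − 16.546 = 5 a, giving a = 1.4098 m/s².

1.41 m/s²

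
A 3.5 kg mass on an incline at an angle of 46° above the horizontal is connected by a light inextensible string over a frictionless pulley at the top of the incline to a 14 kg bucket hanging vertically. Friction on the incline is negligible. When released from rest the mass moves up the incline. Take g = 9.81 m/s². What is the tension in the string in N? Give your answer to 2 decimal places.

47.23 N

For the mass on the incline: the weight component along the slope is m₁g sin 46° = 3.5 × 9.81 × 0.7193 = 24.697 N and the normal force is N = m₁g cos 46° = 23.851 N.
Newton's second law for the mass (up-slope positive): T − 24.697 = 3.5 a. For the hanging bucket (downward positive): 14 × 9.81 − T = 14 a.
Adding the two equations eliminates T: 112.643 = 17.5 a, so a = 6.4367 m/s².
Then from the hanging bucket's equation, T = 14 × (9.81 − 6.4367) = 47.226 N.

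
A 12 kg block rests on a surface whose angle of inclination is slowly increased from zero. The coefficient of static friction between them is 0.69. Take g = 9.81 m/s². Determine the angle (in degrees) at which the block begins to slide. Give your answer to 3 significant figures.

At the threshold of sliding, static friction is at its maximum μ_s N and exactly balances the weight component along the incline: mg sin θ = μ_s mg cos θ.
Hence tan θ = μ_s = 0.69, so θ = arctan(0.69) = 34.6057°.

34.6°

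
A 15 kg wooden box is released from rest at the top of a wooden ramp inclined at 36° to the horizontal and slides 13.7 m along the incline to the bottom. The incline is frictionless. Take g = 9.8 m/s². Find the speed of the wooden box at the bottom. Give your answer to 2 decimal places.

The weight component along the incline is mg sin 36° = 86.404 N and the normal force is N = mg cos 36° = 118.925 N.
With no friction, a = g sin 36° = 5.7603 m/s².
Starting from rest over a distance of 13.7 m, v² = 2aL = 2 × 5.7603 × 13.7 = 157.8322, so v = 12.5631 m/s.

12.56 m/s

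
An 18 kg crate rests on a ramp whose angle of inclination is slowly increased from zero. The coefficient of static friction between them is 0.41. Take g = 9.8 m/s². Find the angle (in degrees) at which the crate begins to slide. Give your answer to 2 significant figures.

22°

At the threshold of sliding, static friction is at its maximum μ_s N and exactly balances the weight component along the incline: mg sin θ = μ_s mg cos θ.
Hence tan θ = μ_s = 0.41, so θ = arctan(0.41) = 22.2936°.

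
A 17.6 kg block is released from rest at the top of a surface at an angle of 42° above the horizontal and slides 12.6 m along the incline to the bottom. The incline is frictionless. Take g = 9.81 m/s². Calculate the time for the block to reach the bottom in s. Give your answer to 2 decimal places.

The weight component along the incline is mg sin 42° = 115.529 N and the normal force is N = mg cos 42° = 128.308 N.
With no friction, a = g sin 42° = 6.5642 m/s².
Starting from rest, L = ½at², so t = √(2L/a) = √(2 × 12.6 / 6.5642) = 1.9593 s.

1.96 s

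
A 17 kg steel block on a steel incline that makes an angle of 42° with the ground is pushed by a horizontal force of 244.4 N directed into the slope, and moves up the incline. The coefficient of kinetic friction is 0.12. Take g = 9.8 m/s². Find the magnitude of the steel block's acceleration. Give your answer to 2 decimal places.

The horizontal push has components F cos 42° = 244.4 × 0.7431 = 181.614 N up the incline and F sin 42° = 244.4 × 0.6691 = 163.528 N pressing into the surface.
The normal force is therefore N = mg cos 42° + F sin 42° = 123.800 + 163.528 = 287.328 N, and kinetic friction down the slope is μN = 0.12 × 287.328 = 34.479 N.
Along the incline: F cos 42° − mg sin 42° − μN = ma, so 181.614 − 111.472 − 34.479 = 17 a, giving a = 2.0978 m/s².

2.10 m/s²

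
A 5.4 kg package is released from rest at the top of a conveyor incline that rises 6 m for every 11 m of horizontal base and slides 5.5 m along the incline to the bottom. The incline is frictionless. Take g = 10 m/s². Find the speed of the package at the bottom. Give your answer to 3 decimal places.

The weight component along the incline is mg sin 28.61° = 25.858 N and the normal force is N = mg cos 28.61° = 47.406 N.
With no friction, a = g sin 28.61° = 4.7885 m/s².
Starting from rest over a distance of 5.5 m, v² = 2aL = 2 × 4.7885 × 5.5 = 52.6735, so v = 7.2577 m/s.

7.258 m/s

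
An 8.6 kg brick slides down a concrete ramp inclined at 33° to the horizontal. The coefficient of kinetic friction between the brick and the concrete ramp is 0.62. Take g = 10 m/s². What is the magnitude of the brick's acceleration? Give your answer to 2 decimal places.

Resolving the weight along the incline: the component pulling the brick down the slope is mg sin 33° = 8.6 × 10 × 0.5446 = 46.836 N, and the normal force is N = mg cos 33° = 8.6 × 10 × 0.8387 = 72.128 N.
Kinetic friction acts up the slope with magnitude f = μN = 0.62 × 72.128 = 44.719 N.
Net force along the incline is 46.836 − 44.719 = 2.117 N, so a = 2.117 / 8.6 = 0.2462 m/s².

0.25 m/s²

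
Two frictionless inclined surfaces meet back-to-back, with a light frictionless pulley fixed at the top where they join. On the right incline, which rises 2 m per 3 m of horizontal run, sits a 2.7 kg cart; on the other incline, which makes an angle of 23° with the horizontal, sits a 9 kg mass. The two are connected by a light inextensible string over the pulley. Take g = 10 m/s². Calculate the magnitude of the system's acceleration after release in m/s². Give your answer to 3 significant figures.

1.73 m/s²

Resolve each weight along its own incline: the 2.7 kg mass has component 2.7 × 10 × sin 33.69° = 14.977 N down its slope, and the 9 kg mass has 9 × 10 × sin 23° = 35.166 N down its slope.
The 9 kg side's 35.166 N exceeds the other side's 14.977 N, so that mass slides down and the 2.7 kg mass slides up. Taking that direction as positive, Newton's second law for the whole system gives 35.166 − 14.977 = (2.7 + 9) a, so a = 20.189 / 11.7 = 1.7256 m/s².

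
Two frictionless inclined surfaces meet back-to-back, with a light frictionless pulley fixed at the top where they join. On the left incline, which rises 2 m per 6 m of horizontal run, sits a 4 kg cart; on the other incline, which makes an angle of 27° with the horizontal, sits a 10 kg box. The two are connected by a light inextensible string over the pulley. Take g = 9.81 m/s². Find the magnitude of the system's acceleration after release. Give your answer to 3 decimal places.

Resolve each weight along its own incline: the 4 kg mass has component 4 × 9.81 × sin 18.43° = 12.409 N down its slope, and the 10 kg mass has 10 × 9.81 × sin 27° = 44.536 N down its slope.
The 10 kg side's 44.536 N exceeds the other side's 12.409 N, so that mass slides down and the 4 kg mass slides up. Taking that direction as positive, Newton's second law for the whole system gives 44.536 − 12.409 = (4 + 10) a, so a = 32.127 / 14 = 2.2948 m/s².

2.295 m/s²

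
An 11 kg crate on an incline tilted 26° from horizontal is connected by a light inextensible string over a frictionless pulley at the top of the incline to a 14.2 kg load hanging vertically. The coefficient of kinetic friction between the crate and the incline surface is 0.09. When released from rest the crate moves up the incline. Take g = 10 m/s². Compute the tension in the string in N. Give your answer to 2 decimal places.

94.17 N

For the crate on the incline: the weight component along the slope is m₁g sin 26° = 11 × 10 × 0.4384 = 48.224 N and the normal force is N = m₁g cos 26° = 98.867 N.
Kinetic friction opposes the crate's motion up the incline: f = μN = 0.09 × 98.867 = 8.898 N acting down the slope.
Newton's second law for the crate (up-slope positive): T − 48.224 − 8.898 = 11 a. For the hanging load (downward positive): 14.2 × 10 − T = 14.2 a.
Adding the two equations eliminates T: 84.878 = 25.2 a, so a = 3.3682 m/s².
Then from the hanging load's equation, T = 14.2 × (10 − 3.3682) = 94.172 N.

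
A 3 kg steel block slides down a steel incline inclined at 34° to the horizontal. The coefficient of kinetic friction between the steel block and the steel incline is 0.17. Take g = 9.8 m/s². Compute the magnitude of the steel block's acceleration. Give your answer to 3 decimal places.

Resolving the weight along the incline: the component pulling the steel block down the slope is mg sin 34° = 3 × 9.8 × 0.5592 = 16.440 N, and the normal force is N = mg cos 34° = 3 × 9.8 × 0.8290 = 24.373 N.
Kinetic friction acts up the slope with magnitude f = μN = 0.17 × 24.373 = 4.143 N.
Net force along the incline is 16.440 − 4.143 = 12.297 N, so a = 12.297 / 3 = 4.0990 m/s².

4.099 m/s²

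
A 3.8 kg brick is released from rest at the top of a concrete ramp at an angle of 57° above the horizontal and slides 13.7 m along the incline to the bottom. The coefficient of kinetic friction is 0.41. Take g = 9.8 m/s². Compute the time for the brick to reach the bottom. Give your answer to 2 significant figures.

2.1 s

The weight component along the incline is mg sin 57° = 31.232 N and the normal force is N = mg cos 57° = 20.282 N.
Friction up the slope is f = μN = 0.41 × 20.282 = 8.316 N, so the net downslope force is 31.232 − 8.316 = 22.916 N and a = 22.916 / 3.8 = 6.0305 m/s².
Starting from rest, L = ½at², so t = √(2L/a) = √(2 × 13.7 / 6.0305) = 2.1316 s.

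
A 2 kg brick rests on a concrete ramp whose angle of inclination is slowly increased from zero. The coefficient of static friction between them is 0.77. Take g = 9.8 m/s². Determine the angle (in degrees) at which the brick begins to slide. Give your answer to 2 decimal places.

At the threshold of sliding, static friction is at its maximum μ_s N and exactly balances the weight component along the incline: mg sin θ = μ_s mg cos θ.
Hence tan θ = μ_s = 0.77, so θ = arctan(0.77) = 37.5963°.

37.60°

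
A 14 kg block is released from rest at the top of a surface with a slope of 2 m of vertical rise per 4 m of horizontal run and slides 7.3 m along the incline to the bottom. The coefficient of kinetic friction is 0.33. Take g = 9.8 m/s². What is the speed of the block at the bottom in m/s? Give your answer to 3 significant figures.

4.66 m/s

The weight component along the incline is mg sin 26.57° = 61.358 N and the normal force is N = mg cos 26.57° = 122.715 N.
Friction up the slope is f = μN = 0.33 × 122.715 = 40.496 N, so the net downslope force is 61.358 − 40.496 = 20.862 N and a = 20.862 / 14 = 1.4901 m/s².
Starting from rest over a distance of 7.3 m, v² = 2aL = 2 × 1.4901 × 7.3 = 21.7555, so v = 4.6643 m/s.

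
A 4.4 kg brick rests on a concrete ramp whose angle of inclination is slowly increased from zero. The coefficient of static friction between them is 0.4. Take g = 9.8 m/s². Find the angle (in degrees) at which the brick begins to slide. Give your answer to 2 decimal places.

At the threshold of sliding, static friction is at its maximum μ_s N and exactly balances the weight component along the incline: mg sin θ = μ_s mg cos θ.
Hence tan θ = μ_s = 0.4, so θ = arctan(0.4) = 21.8014°.

21.80°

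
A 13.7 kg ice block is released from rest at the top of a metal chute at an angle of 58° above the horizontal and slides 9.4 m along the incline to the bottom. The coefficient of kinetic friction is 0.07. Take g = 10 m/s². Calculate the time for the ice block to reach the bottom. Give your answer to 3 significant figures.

The weight component along the incline is mg sin 58° = 116.183 N and the normal force is N = mg cos 58° = 72.599 N.
Friction up the slope is f = μN = 0.07 × 72.599 = 5.082 N, so the net downslope force is 116.183 − 5.082 = 111.101 N and a = 111.101 / 13.7 = 8.1096 m/s².
Starting from rest, L = ½at², so t = √(2L/a) = √(2 × 9.4 / 8.1096) = 1.5226 s.

1.52 s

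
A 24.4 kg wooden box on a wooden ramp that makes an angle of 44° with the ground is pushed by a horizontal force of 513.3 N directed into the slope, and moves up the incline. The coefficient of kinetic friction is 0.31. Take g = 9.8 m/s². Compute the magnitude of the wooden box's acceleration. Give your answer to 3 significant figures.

The horizontal push has components F cos 44° = 513.3 × 0.7193 = 369.217 N up the incline and F sin 44° = 513.3 × 0.6947 = 356.590 N pressing into the surface.
The normal force is therefore N = mg cos 44° + F sin 44° = 171.999 + 356.590 = 528.589 N, and kinetic friction down the slope is μN = 0.31 × 528.589 = 163.863 N.
Along the incline: F cos 44° − mg sin 44° − μN = ma, so 369.217 − 166.117 − 163.863 = 24.4 a, giving a = 1.6081 m/s².

1.61 m/s²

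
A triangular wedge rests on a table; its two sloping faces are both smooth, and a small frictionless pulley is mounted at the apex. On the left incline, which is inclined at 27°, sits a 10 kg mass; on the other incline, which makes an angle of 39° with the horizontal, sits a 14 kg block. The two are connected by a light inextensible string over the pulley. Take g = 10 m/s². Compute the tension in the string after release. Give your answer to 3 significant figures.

63.2 N

Resolve each weight along its own incline: the 10 kg mass has component 10 × 10 × sin 27° = 45.399 N down its slope, and the 14 kg mass has 14 × 10 × sin 39° = 88.105 N down its slope.
The 14 kg side's 88.105 N exceeds the other side's 45.399 N, so that mass slides down and the 10 kg mass slides up. Taking that direction as positive, Newton's second law for the whole system gives 88.105 − 45.399 = (10 + 14) a, so a = 42.706 / 24 = 1.7794 m/s².
For the 10 kg mass (up-slope positive): T − 45.399 = 10 × 1.7794, so T = 63.193 N.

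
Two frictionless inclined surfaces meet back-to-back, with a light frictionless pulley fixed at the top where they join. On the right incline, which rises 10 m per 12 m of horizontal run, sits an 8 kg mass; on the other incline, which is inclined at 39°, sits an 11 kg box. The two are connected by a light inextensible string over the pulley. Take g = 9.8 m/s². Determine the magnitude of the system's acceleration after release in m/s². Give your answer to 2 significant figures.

Resolve each weight along its own incline: the 8 kg mass has component 8 × 9.8 × sin 39.81° = 50.190 N down its slope, and the 11 kg mass has 11 × 9.8 × sin 39° = 67.841 N down its slope.
The 11 kg side's 67.841 N exceeds the other side's 50.190 N, so that mass slides down and the 8 kg mass slides up. Taking that direction as positive, Newton's second law for the whole system gives 67.841 − 50.190 = (8 + 11) a, so a = 17.651 / 19 = 0.9290 m/s².

0.93 m/s²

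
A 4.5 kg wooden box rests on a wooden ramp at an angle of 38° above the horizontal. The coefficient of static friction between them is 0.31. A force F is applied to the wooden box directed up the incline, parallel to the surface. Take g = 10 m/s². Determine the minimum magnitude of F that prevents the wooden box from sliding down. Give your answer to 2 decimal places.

16.71 N

The normal force is N = mg cos 38° = 35.460 N. With F at its minimum the wooden box is on the verge of sliding down, so static friction is at its maximum μ_s N = 0.31 × 35.460 = 10.993 N and acts up the slope.
Equilibrium along the incline: F + μ_s N = mg sin 38°, so F = 27.705 − 10.993 = 16.712 N.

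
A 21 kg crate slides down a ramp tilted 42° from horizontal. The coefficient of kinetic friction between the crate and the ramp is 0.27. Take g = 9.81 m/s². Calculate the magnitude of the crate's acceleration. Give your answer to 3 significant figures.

4.60 m/s²

Resolving the weight along the incline: the component pulling the crate down the slope is mg sin 42° = 21 × 9.81 × 0.6691 = 137.841 N, and the normal force is N = mg cos 42° = 21 × 9.81 × 0.7431 = 153.086 N.
Kinetic friction acts up the slope with magnitude f = μN = 0.27 × 153.086 = 41.333 N.
Net force along the incline is 137.841 − 41.333 = 96.508 N, so a = 96.508 / 21 = 4.5956 m/s².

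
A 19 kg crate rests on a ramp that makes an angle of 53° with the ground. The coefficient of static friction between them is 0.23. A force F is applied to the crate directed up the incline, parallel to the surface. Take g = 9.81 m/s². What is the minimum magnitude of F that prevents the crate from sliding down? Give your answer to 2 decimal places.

The normal force is N = mg cos 53° = 112.172 N. With F at its minimum the crate is on the verge of sliding down, so static friction is at its maximum μ_s N = 0.23 × 112.172 = 25.800 N and acts up the slope.
Equilibrium along the incline: F + μ_s N = mg sin 53°, so F = 148.858 − 25.800 = 123.058 N.

123.06 N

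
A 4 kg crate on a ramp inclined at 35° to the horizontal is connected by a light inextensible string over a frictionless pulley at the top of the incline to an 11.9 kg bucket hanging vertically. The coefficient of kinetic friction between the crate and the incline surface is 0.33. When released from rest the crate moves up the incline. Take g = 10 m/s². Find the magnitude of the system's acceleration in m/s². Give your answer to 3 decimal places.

5.361 m/s²

For the crate on the incline: the weight component along the slope is m₁g sin 35° = 4 × 10 × 0.5736 = 22.944 N and the normal force is N = m₁g cos 35° = 32.766 N.
Kinetic friction opposes the crate's motion up the incline: f = μN = 0.33 × 32.766 = 10.813 N acting down the slope.
Newton's second law for the crate (up-slope positive): T − 22.944 − 10.813 = 4 a. For the hanging bucket (downward positive): 11.9 × 10 − T = 11.9 a.
Adding the two equations eliminates T: 85.243 = 15.9 a, so a = 5.3612 m/s².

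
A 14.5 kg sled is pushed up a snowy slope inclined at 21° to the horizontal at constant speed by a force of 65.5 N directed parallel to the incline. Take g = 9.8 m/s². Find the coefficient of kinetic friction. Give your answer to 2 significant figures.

0.11

At constant speed ΣF = 0 along the incline. The applied 65.5 N acts up the slope; the weight component mg sin 21° = 50.924 N and kinetic friction μN both act down the slope.
So 65.5 = 50.924 + μ × 132.662, giving μ = (65.5 − 50.924) / 132.662 = 0.1099.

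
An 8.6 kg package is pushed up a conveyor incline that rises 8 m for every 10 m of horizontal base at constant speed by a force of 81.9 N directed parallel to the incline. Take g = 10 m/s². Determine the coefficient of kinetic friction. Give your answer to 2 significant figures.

At constant speed ΣF = 0 along the incline. The applied 81.9 N acts up the slope; the weight component mg sin 38.66° = 53.724 N and kinetic friction μN both act down the slope.
So 81.9 = 53.724 + μ × 67.155, giving μ = (81.9 − 53.724) / 67.155 = 0.4196.

0.42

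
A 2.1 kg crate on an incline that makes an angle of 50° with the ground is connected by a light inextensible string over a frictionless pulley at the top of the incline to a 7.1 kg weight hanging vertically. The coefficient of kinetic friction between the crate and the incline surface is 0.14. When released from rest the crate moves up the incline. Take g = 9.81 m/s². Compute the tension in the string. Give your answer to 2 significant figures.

For the crate on the incline: the weight component along the slope is m₁g sin 50° = 2.1 × 9.81 × 0.7660 = 15.780 N and the normal force is N = m₁g cos 50° = 13.242 N.
Kinetic friction opposes the crate's motion up the incline: f = μN = 0.14 × 13.242 = 1.854 N acting down the slope.
Newton's second law for the crate (up-slope positive): T − 15.780 − 1.854 = 2.1 a. For the hanging weight (downward positive): 7.1 × 9.81 − T = 7.1 a.
Adding the two equations eliminates T: 52.017 = 9.2 a, so a = 5.6540 m/s².
Then from the hanging weight's equation, T = 7.1 × (9.81 − 5.6540) = 29.508 N.

30 N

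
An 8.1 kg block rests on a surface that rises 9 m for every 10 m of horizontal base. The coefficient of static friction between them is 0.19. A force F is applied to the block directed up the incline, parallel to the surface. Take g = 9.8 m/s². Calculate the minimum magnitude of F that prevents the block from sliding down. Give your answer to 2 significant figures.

The normal force is N = mg cos 41.99° = 59.003 N. With F at its minimum the block is on the verge of sliding down, so static friction is at its maximum μ_s N = 0.19 × 59.003 = 11.211 N and acts up the slope.
Equilibrium along the incline: F + μ_s N = mg sin 41.99°, so F = 53.102 − 11.211 = 41.891 N.

42 N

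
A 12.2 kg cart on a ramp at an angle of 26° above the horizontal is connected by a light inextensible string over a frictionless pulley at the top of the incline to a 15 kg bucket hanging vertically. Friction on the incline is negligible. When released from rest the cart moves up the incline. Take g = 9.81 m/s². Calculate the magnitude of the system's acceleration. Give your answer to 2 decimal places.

For the cart on the incline: the weight component along the slope is m₁g sin 26° = 12.2 × 9.81 × 0.4384 = 52.469 N and the normal force is N = m₁g cos 26° = 107.569 N.
Newton's second law for the cart (up-slope positive): T − 52.469 = 12.2 a. For the hanging bucket (downward positive): 15 × 9.81 − T = 15 a.
Adding the two equations eliminates T: 94.681 = 27.2 a, so a = 3.4809 m/s².

3.48 m/s²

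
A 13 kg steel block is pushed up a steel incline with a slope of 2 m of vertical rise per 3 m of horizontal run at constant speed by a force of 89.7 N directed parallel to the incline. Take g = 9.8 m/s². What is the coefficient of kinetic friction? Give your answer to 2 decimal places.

0.18

At constant speed ΣF = 0 along the incline. The applied 89.7 N acts up the slope; the weight component mg sin 33.69° = 70.669 N and kinetic friction μN both act down the slope.
So 89.7 = 70.669 + μ × 106.003, giving μ = (89.7 − 70.669) / 106.003 = 0.1795.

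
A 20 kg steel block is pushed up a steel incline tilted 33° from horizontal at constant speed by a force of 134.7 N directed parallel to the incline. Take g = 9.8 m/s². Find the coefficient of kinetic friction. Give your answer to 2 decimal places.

0.17

At constant speed ΣF = 0 along the incline. The applied 134.7 N acts up the slope; the weight component mg sin 33° = 106.749 N and kinetic friction μN both act down the slope.
So 134.7 = 106.749 + μ × 164.379, giving μ = (134.7 − 106.749) / 164.379 = 0.1700.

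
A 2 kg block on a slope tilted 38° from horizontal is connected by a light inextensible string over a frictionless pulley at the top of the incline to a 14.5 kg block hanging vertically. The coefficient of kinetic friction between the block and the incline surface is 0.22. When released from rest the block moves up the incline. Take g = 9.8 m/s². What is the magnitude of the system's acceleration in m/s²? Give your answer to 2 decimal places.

For the block on the incline: the weight component along the slope is m₁g sin 38° = 2 × 9.8 × 0.6157 = 12.068 N and the normal force is N = m₁g cos 38° = 15.445 N.
Kinetic friction opposes the block's motion up the incline: f = μN = 0.22 × 15.445 = 3.398 N acting down the slope.
Newton's second law for the block (up-slope positive): T − 12.068 − 3.398 = 2 a. For the hanging block (downward positive): 14.5 × 9.8 − T = 14.5 a.
Adding the two equations eliminates T: 126.634 = 16.5 a, so a = 7.6748 m/s².

7.67 m/s²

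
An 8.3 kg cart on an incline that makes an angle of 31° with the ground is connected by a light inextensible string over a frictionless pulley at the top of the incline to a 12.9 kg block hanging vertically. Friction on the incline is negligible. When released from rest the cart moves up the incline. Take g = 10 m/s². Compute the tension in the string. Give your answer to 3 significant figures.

For the cart on the incline: the weight component along the slope is m₁g sin 31° = 8.3 × 10 × 0.5150 = 42.745 N and the normal force is N = m₁g cos 31° = 71.145 N.
Newton's second law for the cart (up-slope positive): T − 42.745 = 8.3 a. For the hanging block (downward positive): 12.9 × 10 − T = 12.9 a.
Adding the two equations eliminates T: 86.255 = 21.2 a, so a = 4.0686 m/s².
Then from the hanging block's equation, T = 12.9 × (10 − 4.0686) = 76.515 N.

76.5 N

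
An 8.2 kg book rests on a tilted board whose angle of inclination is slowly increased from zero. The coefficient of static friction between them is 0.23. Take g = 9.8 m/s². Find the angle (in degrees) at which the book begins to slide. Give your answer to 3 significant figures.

13.0°

At the threshold of sliding, static friction is at its maximum μ_s N and exactly balances the weight component along the incline: mg sin θ = μ_s mg cos θ.
Hence tan θ = μ_s = 0.23, so θ = arctan(0.23) = 12.9528°.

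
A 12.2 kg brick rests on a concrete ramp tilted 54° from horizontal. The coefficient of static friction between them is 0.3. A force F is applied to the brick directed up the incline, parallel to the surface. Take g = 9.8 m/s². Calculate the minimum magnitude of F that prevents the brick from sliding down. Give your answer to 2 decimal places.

The normal force is N = mg cos 54° = 70.276 N. With F at its minimum the brick is on the verge of sliding down, so static friction is at its maximum μ_s N = 0.3 × 70.276 = 21.083 N and acts up the slope.
Equilibrium along the incline: F + μ_s N = mg sin 54°, so F = 96.726 − 21.083 = 75.643 N.

75.64 N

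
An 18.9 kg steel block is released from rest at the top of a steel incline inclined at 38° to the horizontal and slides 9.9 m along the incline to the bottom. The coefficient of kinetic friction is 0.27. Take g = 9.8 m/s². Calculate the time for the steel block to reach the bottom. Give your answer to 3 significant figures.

The weight component along the incline is mg sin 38° = 114.033 N and the normal force is N = mg cos 38° = 145.955 N.
Friction up the slope is f = μN = 0.27 × 145.955 = 39.408 N, so the net downslope force is 114.033 − 39.408 = 74.625 N and a = 74.625 / 18.9 = 3.9484 m/s².
Starting from rest, L = ½at², so t = √(2L/a) = √(2 × 9.9 / 3.9484) = 2.2394 s.

2.24 s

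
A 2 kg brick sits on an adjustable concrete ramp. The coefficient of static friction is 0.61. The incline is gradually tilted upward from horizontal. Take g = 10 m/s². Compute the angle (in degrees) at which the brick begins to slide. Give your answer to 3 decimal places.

At the threshold of sliding, static friction is at its maximum μ_s N and exactly balances the weight component along the incline: mg sin θ = μ_s mg cos θ.
Hence tan θ = μ_s = 0.61, so θ = arctan(0.61) = 31.3832°.

31.383°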